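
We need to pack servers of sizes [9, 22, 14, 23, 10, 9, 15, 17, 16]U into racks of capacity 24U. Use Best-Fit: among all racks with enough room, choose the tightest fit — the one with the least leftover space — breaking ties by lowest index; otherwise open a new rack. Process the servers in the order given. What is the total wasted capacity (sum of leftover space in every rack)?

Put 9U in rack 1; 15U remain.
Put 22U in rack 2; 2U remain.
Put 14U in rack 1; 1U remain.
Put 23U in rack 3; 1U remain.
Put 10U in rack 4; 14U remain.
Put 9U in rack 4; 5U remain.
Put 15U in rack 5; 9U remain.
Put 17U in rack 6; 7U remain.
Put 16U in rack 7; 8U remain.
7 racks × 24U = 168U; used 135U; unused 33U.

33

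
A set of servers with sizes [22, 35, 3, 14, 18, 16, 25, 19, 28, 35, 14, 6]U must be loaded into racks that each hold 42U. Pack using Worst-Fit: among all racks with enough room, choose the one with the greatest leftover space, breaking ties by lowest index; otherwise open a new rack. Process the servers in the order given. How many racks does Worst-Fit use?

22U → rack 1 (remaining 20U)
35U → rack 2 (remaining 7U)
3U → rack 1 (remaining 17U)
14U → rack 1 (remaining 3U)
18U → rack 3 (remaining 24U)
16U → rack 3 (remaining 8U)
25U → rack 4 (remaining 17U)
19U → rack 5 (remaining 23U)
28U → rack 6 (remaining 14U)
35U → rack 7 (remaining 7U)
14U → rack 5 (remaining 9U)
6U → rack 4 (remaining 11U)
Final racks: [22,3,14] [35] [18,16] [25,6] [19,14] [28] [35].

7 racks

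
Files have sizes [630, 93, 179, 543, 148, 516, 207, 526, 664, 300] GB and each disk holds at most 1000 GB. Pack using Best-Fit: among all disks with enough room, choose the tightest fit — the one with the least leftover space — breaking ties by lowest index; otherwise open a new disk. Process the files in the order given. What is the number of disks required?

5 disks

Put 630 GB in disk 1; 370 GB remain.
Put 93 GB in disk 1; 277 GB remain.
Put 179 GB in disk 1; 98 GB remain.
Put 543 GB in disk 2; 457 GB remain.
Put 148 GB in disk 2; 309 GB remain.
Put 516 GB in disk 3; 484 GB remain.
Put 207 GB in disk 2; 102 GB remain.
Put 526 GB in disk 4; 474 GB remain.
Put 664 GB in disk 5; 336 GB remain.
Put 300 GB in disk 5; 36 GB remain.
Final disks: [630,93,179] [543,148,207] [516] [526] [664,300].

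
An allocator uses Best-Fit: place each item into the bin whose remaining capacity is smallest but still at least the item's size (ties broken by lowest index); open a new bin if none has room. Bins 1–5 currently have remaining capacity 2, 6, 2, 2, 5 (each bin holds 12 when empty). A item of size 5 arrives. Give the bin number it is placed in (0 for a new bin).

5

Bins with room: bin 2 (6), bin 5 (5).
Tightest fit is bin 5 with 5 free.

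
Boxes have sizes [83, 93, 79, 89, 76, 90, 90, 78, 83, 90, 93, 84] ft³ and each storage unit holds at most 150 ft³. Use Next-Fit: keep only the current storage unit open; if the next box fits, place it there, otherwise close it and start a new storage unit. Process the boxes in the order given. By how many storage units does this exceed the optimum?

Next-Fit: [83] [93] [79] [89] [76] [90] [90] [78] [83] [90] [93] [84] → 12 storage units.
12 boxes exceed 75 ft³ (half the capacity), and no two of those can share a storage unit, so at least 12 storage units are needed.
So 12 is already optimal.

0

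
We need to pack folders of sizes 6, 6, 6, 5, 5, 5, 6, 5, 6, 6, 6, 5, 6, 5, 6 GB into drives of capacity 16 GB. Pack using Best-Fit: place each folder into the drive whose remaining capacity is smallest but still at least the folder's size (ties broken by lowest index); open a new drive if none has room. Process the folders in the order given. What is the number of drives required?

6 drives

Put 6 GB in drive 1; 10 GB remain.
Put 6 GB in drive 1; 4 GB remain.
Put 6 GB in drive 2; 10 GB remain.
Put 5 GB in drive 2; 5 GB remain.
Put 5 GB in drive 2; 0 GB remain.
Put 5 GB in drive 3; 11 GB remain.
Put 6 GB in drive 3; 5 GB remain.
Put 5 GB in drive 3; 0 GB remain.
Put 6 GB in drive 4; 10 GB remain.
Put 6 GB in drive 4; 4 GB remain.
Put 6 GB in drive 5; 10 GB remain.
Put 5 GB in drive 5; 5 GB remain.
Put 6 GB in drive 6; 10 GB remain.
Put 5 GB in drive 5; 0 GB remain.
Put 6 GB in drive 6; 4 GB remain.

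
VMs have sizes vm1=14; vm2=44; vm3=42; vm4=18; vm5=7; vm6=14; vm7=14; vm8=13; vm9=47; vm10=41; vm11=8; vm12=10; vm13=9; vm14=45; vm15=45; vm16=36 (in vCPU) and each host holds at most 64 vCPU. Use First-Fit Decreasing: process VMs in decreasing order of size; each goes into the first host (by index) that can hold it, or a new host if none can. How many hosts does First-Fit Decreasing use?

Sorted descending: 47, 45, 45, 44, 42, 41, 36, 18, 14, 14, 14, 13, 10, 9, 8, 7.
host 1: place 47 vCPU, 17 vCPU left
host 2: place 45 vCPU, 19 vCPU left
host 3: place 45 vCPU, 19 vCPU left
host 4: place 44 vCPU, 20 vCPU left
host 5: place 42 vCPU, 22 vCPU left
host 6: place 41 vCPU, 23 vCPU left
host 7: place 36 vCPU, 28 vCPU left
host 2: place 18 vCPU, 1 vCPU left
host 1: place 14 vCPU, 3 vCPU left
host 3: place 14 vCPU, 5 vCPU left
host 4: place 14 vCPU, 6 vCPU left
host 5: place 13 vCPU, 9 vCPU left
host 6: place 10 vCPU, 13 vCPU left
host 5: place 9 vCPU, 0 vCPU left
host 6: place 8 vCPU, 5 vCPU left
host 7: place 7 vCPU, 21 vCPU left

7 hosts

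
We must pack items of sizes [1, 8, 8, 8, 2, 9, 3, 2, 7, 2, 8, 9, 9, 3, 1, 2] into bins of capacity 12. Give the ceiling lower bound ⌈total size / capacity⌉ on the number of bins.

7 bins

Total size = 1 + 8 + 8 + 8 + 2 + 9 + 3 + 2 + 7 + 2 + 8 + 9 + 9 + 3 + 1 + 2 = 82.
⌈82 / 12⌉ = 7.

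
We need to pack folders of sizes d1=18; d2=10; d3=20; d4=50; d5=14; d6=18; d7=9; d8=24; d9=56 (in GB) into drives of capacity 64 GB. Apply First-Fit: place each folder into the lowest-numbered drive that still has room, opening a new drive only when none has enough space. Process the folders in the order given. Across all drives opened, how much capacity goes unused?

d1 (18 GB) → drive 1 (remaining 46 GB)
d2 (10 GB) → drive 1 (remaining 36 GB)
d3 (20 GB) → drive 1 (remaining 16 GB)
d4 (50 GB) → drive 2 (remaining 14 GB)
d5 (14 GB) → drive 1 (remaining 2 GB)
d6 (18 GB) → drive 3 (remaining 46 GB)
d7 (9 GB) → drive 2 (remaining 5 GB)
d8 (24 GB) → drive 3 (remaining 22 GB)
d9 (56 GB) → drive 4 (remaining 8 GB)
4 drives × 64 GB = 256 GB; used 219 GB; unused 37 GB.

37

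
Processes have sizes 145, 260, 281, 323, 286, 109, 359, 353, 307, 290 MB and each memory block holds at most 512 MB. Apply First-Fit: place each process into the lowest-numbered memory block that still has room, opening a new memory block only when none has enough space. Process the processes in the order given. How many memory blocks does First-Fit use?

Put 145 MB in memory block 1; 367 MB remain.
Put 260 MB in memory block 1; 107 MB remain.
Put 281 MB in memory block 2; 231 MB remain.
Put 323 MB in memory block 3; 189 MB remain.
Put 286 MB in memory block 4; 226 MB remain.
Put 109 MB in memory block 2; 122 MB remain.
Put 359 MB in memory block 5; 153 MB remain.
Put 353 MB in memory block 6; 159 MB remain.
Put 307 MB in memory block 7; 205 MB remain.
Put 290 MB in memory block 8; 222 MB remain.

8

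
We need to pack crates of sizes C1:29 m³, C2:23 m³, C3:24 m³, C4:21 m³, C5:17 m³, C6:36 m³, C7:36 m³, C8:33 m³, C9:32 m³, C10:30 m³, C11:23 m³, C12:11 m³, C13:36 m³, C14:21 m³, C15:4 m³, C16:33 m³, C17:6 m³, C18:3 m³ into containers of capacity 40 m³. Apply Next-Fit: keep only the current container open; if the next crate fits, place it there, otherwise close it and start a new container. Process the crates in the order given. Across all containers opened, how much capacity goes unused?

Put C1 (29 m³) in container 1; 11 m³ remain.
Put C2 (23 m³) in container 2; 17 m³ remain.
Put C3 (24 m³) in container 3; 16 m³ remain.
Put C4 (21 m³) in container 4; 19 m³ remain.
Put C5 (17 m³) in container 4; 2 m³ remain.
Put C6 (36 m³) in container 5; 4 m³ remain.
Put C7 (36 m³) in container 6; 4 m³ remain.
Put C8 (33 m³) in container 7; 7 m³ remain.
Put C9 (32 m³) in container 8; 8 m³ remain.
Put C10 (30 m³) in container 9; 10 m³ remain.
Put C11 (23 m³) in container 10; 17 m³ remain.
Put C12 (11 m³) in container 10; 6 m³ remain.
Put C13 (36 m³) in container 11; 4 m³ remain.
Put C14 (21 m³) in container 12; 19 m³ remain.
Put C15 (4 m³) in container 12; 15 m³ remain.
Put C16 (33 m³) in container 13; 7 m³ remain.
Put C17 (6 m³) in container 13; 1 m³ remain.
Put C18 (3 m³) in container 14; 37 m³ remain.
14 containers × 40 m³ = 560 m³; used 418 m³; unused 142 m³.

142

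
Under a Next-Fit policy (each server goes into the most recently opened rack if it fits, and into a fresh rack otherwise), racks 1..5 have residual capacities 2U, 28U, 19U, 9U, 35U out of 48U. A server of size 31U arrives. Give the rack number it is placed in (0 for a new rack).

5

Next-Fit only looks at rack 5, which has 35U free.
31U fits there.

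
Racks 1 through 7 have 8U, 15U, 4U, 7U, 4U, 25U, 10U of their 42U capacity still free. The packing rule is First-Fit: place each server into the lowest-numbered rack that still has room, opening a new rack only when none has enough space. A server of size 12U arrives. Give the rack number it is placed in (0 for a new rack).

Racks with room: rack 2 (15U), rack 6 (25U).
The first with room is rack 2.

2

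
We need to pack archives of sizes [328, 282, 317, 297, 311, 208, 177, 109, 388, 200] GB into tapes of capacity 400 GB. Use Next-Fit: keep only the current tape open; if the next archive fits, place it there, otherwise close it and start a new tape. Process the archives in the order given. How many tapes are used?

Put 328 GB in tape 1; 72 GB remain.
Put 282 GB in tape 2; 118 GB remain.
Put 317 GB in tape 3; 83 GB remain.
Put 297 GB in tape 4; 103 GB remain.
Put 311 GB in tape 5; 89 GB remain.
Put 208 GB in tape 6; 192 GB remain.
Put 177 GB in tape 6; 15 GB remain.
Put 109 GB in tape 7; 291 GB remain.
Put 388 GB in tape 8; 12 GB remain.
Put 200 GB in tape 9; 200 GB remain.
Final tapes: [328] [282] [317] [297] [311] [208,177] [109] [388] [200].

9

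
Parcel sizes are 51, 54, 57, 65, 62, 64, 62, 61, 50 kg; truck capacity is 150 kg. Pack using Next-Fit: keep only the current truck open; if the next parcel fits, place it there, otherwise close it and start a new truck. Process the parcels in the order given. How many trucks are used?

5 trucks

Put 51 kg in truck 1; 99 kg remain.
Put 54 kg in truck 1; 45 kg remain.
Put 57 kg in truck 2; 93 kg remain.
Put 65 kg in truck 2; 28 kg remain.
Put 62 kg in truck 3; 88 kg remain.
Put 64 kg in truck 3; 24 kg remain.
Put 62 kg in truck 4; 88 kg remain.
Put 61 kg in truck 4; 27 kg remain.
Put 50 kg in truck 5; 100 kg remain.
Final trucks: [51,54] [57,65] [62,64] [62,61] [50].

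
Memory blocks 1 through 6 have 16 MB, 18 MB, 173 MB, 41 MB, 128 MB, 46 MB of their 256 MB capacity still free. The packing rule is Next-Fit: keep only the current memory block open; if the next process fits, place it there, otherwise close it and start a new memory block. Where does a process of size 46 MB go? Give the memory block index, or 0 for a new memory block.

6

Next-Fit only looks at memory block 6, which has 46 MB free.
46 MB fits there.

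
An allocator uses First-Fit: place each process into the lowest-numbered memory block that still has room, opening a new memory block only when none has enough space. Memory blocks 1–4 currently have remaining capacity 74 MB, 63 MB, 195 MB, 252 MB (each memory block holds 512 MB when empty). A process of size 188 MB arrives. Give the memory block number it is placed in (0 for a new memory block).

3

Memory blocks with room: memory block 3 (195 MB), memory block 4 (252 MB).
The first with room is memory block 3.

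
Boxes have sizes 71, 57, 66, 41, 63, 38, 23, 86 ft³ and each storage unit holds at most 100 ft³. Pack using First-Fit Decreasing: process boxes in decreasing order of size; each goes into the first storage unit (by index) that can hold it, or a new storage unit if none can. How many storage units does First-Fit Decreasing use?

6 storage units

Sorted descending: 86, 71, 66, 63, 57, 41, 38, 23.
86 ft³ → storage unit 1 (remaining 14 ft³)
71 ft³ → storage unit 2 (remaining 29 ft³)
66 ft³ → storage unit 3 (remaining 34 ft³)
63 ft³ → storage unit 4 (remaining 37 ft³)
57 ft³ → storage unit 5 (remaining 43 ft³)
41 ft³ → storage unit 5 (remaining 2 ft³)
38 ft³ → storage unit 6 (remaining 62 ft³)
23 ft³ → storage unit 2 (remaining 6 ft³)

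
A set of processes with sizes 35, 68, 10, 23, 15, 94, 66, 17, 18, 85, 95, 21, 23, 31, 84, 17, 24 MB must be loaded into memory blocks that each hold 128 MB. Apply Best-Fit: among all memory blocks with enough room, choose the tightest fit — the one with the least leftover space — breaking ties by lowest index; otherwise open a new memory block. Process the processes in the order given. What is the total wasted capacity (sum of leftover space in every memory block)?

42

Put 35 MB in memory block 1; 93 MB remain.
Put 68 MB in memory block 1; 25 MB remain.
Put 10 MB in memory block 1; 15 MB remain.
Put 23 MB in memory block 2; 105 MB remain.
Put 15 MB in memory block 1; 0 MB remain.
Put 94 MB in memory block 2; 11 MB remain.
Put 66 MB in memory block 3; 62 MB remain.
Put 17 MB in memory block 3; 45 MB remain.
Put 18 MB in memory block 3; 27 MB remain.
Put 85 MB in memory block 4; 43 MB remain.
Put 95 MB in memory block 5; 33 MB remain.
Put 21 MB in memory block 3; 6 MB remain.
Put 23 MB in memory block 5; 10 MB remain.
Put 31 MB in memory block 4; 12 MB remain.
Put 84 MB in memory block 6; 44 MB remain.
Put 17 MB in memory block 6; 27 MB remain.
Put 24 MB in memory block 6; 3 MB remain.
6 memory blocks × 128 MB = 768 MB; used 726 MB; unused 42 MB.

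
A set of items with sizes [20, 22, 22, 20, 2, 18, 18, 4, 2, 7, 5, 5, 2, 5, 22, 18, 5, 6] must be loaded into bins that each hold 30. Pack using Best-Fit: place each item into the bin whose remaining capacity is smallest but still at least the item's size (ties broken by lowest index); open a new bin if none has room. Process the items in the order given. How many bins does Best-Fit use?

Put 20 in bin 1; 10 remain.
Put 22 in bin 2; 8 remain.
Put 22 in bin 3; 8 remain.
Put 20 in bin 4; 10 remain.
Put 2 in bin 2; 6 remain.
Put 18 in bin 5; 12 remain.
Put 18 in bin 6; 12 remain.
Put 4 in bin 2; 2 remain.
Put 2 in bin 2; 0 remain.
Put 7 in bin 3; 1 remain.
Put 5 in bin 1; 5 remain.
Put 5 in bin 1; 0 remain.
Put 2 in bin 4; 8 remain.
Put 5 in bin 4; 3 remain.
Put 22 in bin 7; 8 remain.
Put 18 in bin 8; 12 remain.
Put 5 in bin 7; 3 remain.
Put 6 in bin 5; 6 remain.
Final bins: [20,5,5] [22,2,4,2] [22,7] [20,2,5] [18,6] [18] [22,5] [18].

8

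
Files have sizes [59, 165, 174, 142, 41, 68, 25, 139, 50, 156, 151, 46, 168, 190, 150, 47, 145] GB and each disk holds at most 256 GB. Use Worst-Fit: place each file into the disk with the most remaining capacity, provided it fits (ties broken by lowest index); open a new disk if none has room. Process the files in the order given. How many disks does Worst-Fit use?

10

disk 1: place 59 GB, 197 GB left
disk 1: place 165 GB, 32 GB left
disk 2: place 174 GB, 82 GB left
disk 3: place 142 GB, 114 GB left
disk 3: place 41 GB, 73 GB left
disk 2: place 68 GB, 14 GB left
disk 3: place 25 GB, 48 GB left
disk 4: place 139 GB, 117 GB left
disk 4: place 50 GB, 67 GB left
disk 5: place 156 GB, 100 GB left
disk 6: place 151 GB, 105 GB left
disk 6: place 46 GB, 59 GB left
disk 7: place 168 GB, 88 GB left
disk 8: place 190 GB, 66 GB left
disk 9: place 150 GB, 106 GB left
disk 9: place 47 GB, 59 GB left
disk 10: place 145 GB, 111 GB left
Final disks: [59,165] [174,68] [142,41,25] [139,50] [156] [151,46] [168] [190] [150,47] [145].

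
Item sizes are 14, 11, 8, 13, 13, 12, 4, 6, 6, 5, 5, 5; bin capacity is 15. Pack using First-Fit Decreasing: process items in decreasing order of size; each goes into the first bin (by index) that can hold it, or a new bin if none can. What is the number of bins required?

Sorted descending: 14, 13, 13, 12, 11, 8, 6, 6, 5, 5, 5, 4.
14 → bin 1 (remaining 1)
13 → bin 2 (remaining 2)
13 → bin 3 (remaining 2)
12 → bin 4 (remaining 3)
11 → bin 5 (remaining 4)
8 → bin 6 (remaining 7)
6 → bin 6 (remaining 1)
6 → bin 7 (remaining 9)
5 → bin 7 (remaining 4)
5 → bin 8 (remaining 10)
5 → bin 8 (remaining 5)
4 → bin 5 (remaining 0)
Final bins: [14] [13] [13] [12] [11,4] [8,6] [6,5] [5,5].

8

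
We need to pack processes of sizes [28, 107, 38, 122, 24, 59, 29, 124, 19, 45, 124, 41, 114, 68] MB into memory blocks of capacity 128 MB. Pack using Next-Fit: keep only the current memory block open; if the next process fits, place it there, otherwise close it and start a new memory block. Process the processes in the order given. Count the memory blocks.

11 memory blocks

memory block 1: place 28 MB, 100 MB left
memory block 2: place 107 MB, 21 MB left
memory block 3: place 38 MB, 90 MB left
memory block 4: place 122 MB, 6 MB left
memory block 5: place 24 MB, 104 MB left
memory block 5: place 59 MB, 45 MB left
memory block 5: place 29 MB, 16 MB left
memory block 6: place 124 MB, 4 MB left
memory block 7: place 19 MB, 109 MB left
memory block 7: place 45 MB, 64 MB left
memory block 8: place 124 MB, 4 MB left
memory block 9: place 41 MB, 87 MB left
memory block 10: place 114 MB, 14 MB left
memory block 11: place 68 MB, 60 MB left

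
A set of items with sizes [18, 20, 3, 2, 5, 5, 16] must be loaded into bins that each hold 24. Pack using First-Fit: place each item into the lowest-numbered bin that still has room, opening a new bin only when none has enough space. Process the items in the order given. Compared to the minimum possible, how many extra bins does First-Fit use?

1

First-Fit: [18,3,2] [20] [5,5] [16] → 4 bins.
Total size 69; any packing needs at least ⌈69/24⌉ = 3 bins.
An optimal packing achieves that bound: [20,3] [18,5] [16,5,2] → 3 bins.
Excess: 4 − 3 = 1.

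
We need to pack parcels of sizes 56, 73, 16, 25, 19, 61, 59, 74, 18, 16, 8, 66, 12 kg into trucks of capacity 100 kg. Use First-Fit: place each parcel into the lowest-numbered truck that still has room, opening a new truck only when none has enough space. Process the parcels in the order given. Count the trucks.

6

Put 56 kg in truck 1; 44 kg remain.
Put 73 kg in truck 2; 27 kg remain.
Put 16 kg in truck 1; 28 kg remain.
Put 25 kg in truck 1; 3 kg remain.
Put 19 kg in truck 2; 8 kg remain.
Put 61 kg in truck 3; 39 kg remain.
Put 59 kg in truck 4; 41 kg remain.
Put 74 kg in truck 5; 26 kg remain.
Put 18 kg in truck 3; 21 kg remain.
Put 16 kg in truck 3; 5 kg remain.
Put 8 kg in truck 2; 0 kg remain.
Put 66 kg in truck 6; 34 kg remain.
Put 12 kg in truck 4; 29 kg remain.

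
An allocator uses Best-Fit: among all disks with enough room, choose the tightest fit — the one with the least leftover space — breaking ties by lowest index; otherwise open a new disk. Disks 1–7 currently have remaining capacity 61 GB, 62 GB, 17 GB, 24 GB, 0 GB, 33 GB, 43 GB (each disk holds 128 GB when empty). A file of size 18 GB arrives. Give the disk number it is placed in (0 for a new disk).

Disks with room: disk 1 (61 GB), disk 2 (62 GB), disk 4 (24 GB), disk 6 (33 GB), disk 7 (43 GB).
Tightest fit is disk 4 with 24 GB free.

4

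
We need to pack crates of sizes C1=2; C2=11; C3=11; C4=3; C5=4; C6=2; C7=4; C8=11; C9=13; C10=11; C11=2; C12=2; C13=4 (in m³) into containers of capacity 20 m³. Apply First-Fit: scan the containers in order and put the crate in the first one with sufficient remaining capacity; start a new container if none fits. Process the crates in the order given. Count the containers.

5 containers

container 1: place C1 (2 m³), 18 m³ left
container 1: place C2 (11 m³), 7 m³ left
container 2: place C3 (11 m³), 9 m³ left
container 1: place C4 (3 m³), 4 m³ left
container 1: place C5 (4 m³), 0 m³ left
container 2: place C6 (2 m³), 7 m³ left
container 2: place C7 (4 m³), 3 m³ left
container 3: place C8 (11 m³), 9 m³ left
container 4: place C9 (13 m³), 7 m³ left
container 5: place C10 (11 m³), 9 m³ left
container 2: place C11 (2 m³), 1 m³ left
container 3: place C12 (2 m³), 7 m³ left
container 3: place C13 (4 m³), 3 m³ left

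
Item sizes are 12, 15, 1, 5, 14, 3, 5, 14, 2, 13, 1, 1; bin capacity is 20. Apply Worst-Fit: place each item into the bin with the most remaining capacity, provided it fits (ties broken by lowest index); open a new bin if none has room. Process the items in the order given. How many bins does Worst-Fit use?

5 bins

Put 12 in bin 1; 8 remain.
Put 15 in bin 2; 5 remain.
Put 1 in bin 1; 7 remain.
Put 5 in bin 1; 2 remain.
Put 14 in bin 3; 6 remain.
Put 3 in bin 3; 3 remain.
Put 5 in bin 2; 0 remain.
Put 14 in bin 4; 6 remain.
Put 2 in bin 4; 4 remain.
Put 13 in bin 5; 7 remain.
Put 1 in bin 5; 6 remain.
Put 1 in bin 5; 5 remain.
Final bins: [12,1,5] [15,5] [14,3] [14,2] [13,1,1].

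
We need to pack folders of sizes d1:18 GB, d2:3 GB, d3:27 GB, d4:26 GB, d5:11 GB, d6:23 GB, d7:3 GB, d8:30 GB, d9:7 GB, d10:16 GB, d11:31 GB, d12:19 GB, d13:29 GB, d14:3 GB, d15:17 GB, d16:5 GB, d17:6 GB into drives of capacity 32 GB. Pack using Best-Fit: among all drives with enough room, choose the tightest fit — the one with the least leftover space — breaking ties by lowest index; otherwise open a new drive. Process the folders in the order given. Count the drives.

10

drive 1: place d1 (18 GB), 14 GB left
drive 1: place d2 (3 GB), 11 GB left
drive 2: place d3 (27 GB), 5 GB left
drive 3: place d4 (26 GB), 6 GB left
drive 1: place d5 (11 GB), 0 GB left
drive 4: place d6 (23 GB), 9 GB left
drive 2: place d7 (3 GB), 2 GB left
drive 5: place d8 (30 GB), 2 GB left
drive 4: place d9 (7 GB), 2 GB left
drive 6: place d10 (16 GB), 16 GB left
drive 7: place d11 (31 GB), 1 GB left
drive 8: place d12 (19 GB), 13 GB left
drive 9: place d13 (29 GB), 3 GB left
drive 9: place d14 (3 GB), 0 GB left
drive 10: place d15 (17 GB), 15 GB left
drive 3: place d16 (5 GB), 1 GB left
drive 8: place d17 (6 GB), 7 GB left
Final drives: [18,3,11] [27,3] [26,5] [23,7] [30] [16] [31] [19,6] [29,3] [17].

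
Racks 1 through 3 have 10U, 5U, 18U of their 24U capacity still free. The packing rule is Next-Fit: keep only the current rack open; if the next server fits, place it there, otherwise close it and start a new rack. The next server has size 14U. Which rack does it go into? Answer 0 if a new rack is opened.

Next-Fit only looks at rack 3, which has 18U free.
14U fits there.

3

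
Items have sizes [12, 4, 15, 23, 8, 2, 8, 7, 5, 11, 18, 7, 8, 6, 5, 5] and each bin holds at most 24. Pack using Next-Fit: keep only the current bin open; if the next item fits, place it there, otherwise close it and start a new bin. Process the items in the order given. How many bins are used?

8

Put 12 in bin 1; 12 remain.
Put 4 in bin 1; 8 remain.
Put 15 in bin 2; 9 remain.
Put 23 in bin 3; 1 remain.
Put 8 in bin 4; 16 remain.
Put 2 in bin 4; 14 remain.
Put 8 in bin 4; 6 remain.
Put 7 in bin 5; 17 remain.
Put 5 in bin 5; 12 remain.
Put 11 in bin 5; 1 remain.
Put 18 in bin 6; 6 remain.
Put 7 in bin 7; 17 remain.
Put 8 in bin 7; 9 remain.
Put 6 in bin 7; 3 remain.
Put 5 in bin 8; 19 remain.
Put 5 in bin 8; 14 remain.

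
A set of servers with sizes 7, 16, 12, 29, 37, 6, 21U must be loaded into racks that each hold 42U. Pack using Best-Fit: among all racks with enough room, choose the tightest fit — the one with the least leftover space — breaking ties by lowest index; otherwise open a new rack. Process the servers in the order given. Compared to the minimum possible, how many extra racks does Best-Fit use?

0

Best-Fit: [7,16,12,6] [29] [37] [21] → 4 racks.
Total size 128U; any packing needs at least ⌈128/42⌉ = 4 racks.
So 4 is already optimal.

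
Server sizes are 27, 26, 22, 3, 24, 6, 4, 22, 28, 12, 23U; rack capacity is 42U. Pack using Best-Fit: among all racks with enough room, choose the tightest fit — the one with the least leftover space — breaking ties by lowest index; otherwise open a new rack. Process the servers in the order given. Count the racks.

7

rack 1: place 27U, 15U left
rack 2: place 26U, 16U left
rack 3: place 22U, 20U left
rack 1: place 3U, 12U left
rack 4: place 24U, 18U left
rack 1: place 6U, 6U left
rack 1: place 4U, 2U left
rack 5: place 22U, 20U left
rack 6: place 28U, 14U left
rack 6: place 12U, 2U left
rack 7: place 23U, 19U left
Final racks: [27,3,6,4] [26] [22] [24] [22] [28,12] [23].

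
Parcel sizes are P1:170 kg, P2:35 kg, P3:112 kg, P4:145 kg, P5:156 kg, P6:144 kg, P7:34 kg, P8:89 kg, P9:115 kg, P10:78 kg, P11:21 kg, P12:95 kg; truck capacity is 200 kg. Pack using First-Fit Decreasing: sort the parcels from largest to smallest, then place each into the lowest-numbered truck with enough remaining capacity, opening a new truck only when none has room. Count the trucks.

Sorted descending: 170, 156, 145, 144, 115, 112, 95, 89, 78, 35, 34, 21.
Put 170 kg in truck 1; 30 kg remain.
Put 156 kg in truck 2; 44 kg remain.
Put 145 kg in truck 3; 55 kg remain.
Put 144 kg in truck 4; 56 kg remain.
Put 115 kg in truck 5; 85 kg remain.
Put 112 kg in truck 6; 88 kg remain.
Put 95 kg in truck 7; 105 kg remain.
Put 89 kg in truck 7; 16 kg remain.
Put 78 kg in truck 5; 7 kg remain.
Put 35 kg in truck 2; 9 kg remain.
Put 34 kg in truck 3; 21 kg remain.
Put 21 kg in truck 1; 9 kg remain.
Final trucks: [170,21] [156,35] [145,34] [144] [115,78] [112] [95,89].

7 trucks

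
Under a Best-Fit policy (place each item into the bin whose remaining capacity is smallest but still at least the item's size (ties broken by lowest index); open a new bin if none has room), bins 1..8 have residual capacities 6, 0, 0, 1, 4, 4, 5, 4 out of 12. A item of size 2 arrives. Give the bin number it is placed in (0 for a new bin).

Bins with room: bin 1 (6), bin 5 (4), bin 6 (4), bin 7 (5), bin 8 (4).
Tightest fit is bin 5 with 4 free.

5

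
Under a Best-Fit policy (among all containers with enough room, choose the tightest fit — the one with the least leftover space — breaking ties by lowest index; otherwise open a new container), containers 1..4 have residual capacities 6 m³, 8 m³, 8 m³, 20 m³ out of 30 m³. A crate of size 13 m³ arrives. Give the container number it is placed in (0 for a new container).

4

Containers with room: container 4 (20 m³).
Tightest fit is container 4 with 20 m³ free.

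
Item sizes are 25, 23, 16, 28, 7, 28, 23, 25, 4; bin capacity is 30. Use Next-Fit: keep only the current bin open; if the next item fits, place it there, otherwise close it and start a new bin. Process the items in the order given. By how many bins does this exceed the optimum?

1

Next-Fit: [25] [23] [16] [28] [7] [28] [23] [25,4] → 8 bins.
7 items exceed 15 (half the capacity), and no two of those can share a bin, so at least 7 bins are needed.
An optimal packing achieves that bound: [28] [28] [25,4] [25] [23,7] [23] [16] → 7 bins.
Excess: 8 − 7 = 1.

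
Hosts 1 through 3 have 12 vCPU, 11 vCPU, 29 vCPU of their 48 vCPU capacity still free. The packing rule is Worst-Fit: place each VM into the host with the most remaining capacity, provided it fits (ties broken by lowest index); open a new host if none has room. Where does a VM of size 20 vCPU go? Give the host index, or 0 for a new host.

3

Hosts with room: host 3 (29 vCPU).
Most room is host 3 with 29 vCPU free.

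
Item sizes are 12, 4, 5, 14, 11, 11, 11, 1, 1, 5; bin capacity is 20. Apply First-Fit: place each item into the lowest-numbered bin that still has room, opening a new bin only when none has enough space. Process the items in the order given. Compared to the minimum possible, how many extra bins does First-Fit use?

First-Fit: [12,4,1,1] [5,14] [11,5] [11] [11] → 5 bins.
5 items exceed 10 (half the capacity), and no two of those can share a bin, so at least 5 bins are needed.
So 5 is already optimal.

0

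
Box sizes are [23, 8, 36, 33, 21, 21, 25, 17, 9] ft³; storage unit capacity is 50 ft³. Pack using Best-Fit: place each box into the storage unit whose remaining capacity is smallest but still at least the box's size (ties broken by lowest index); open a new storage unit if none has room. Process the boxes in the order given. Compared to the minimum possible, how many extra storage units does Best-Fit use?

1

Best-Fit: [23,8] [36,9] [33,17] [21,21] [25] → 5 storage units.
Total size 193 ft³; any packing needs at least ⌈193/50⌉ = 4 storage units.
An optimal packing achieves that bound: [36,9] [33,17] [25,23] [21,21,8] → 4 storage units.
Excess: 5 − 4 = 1.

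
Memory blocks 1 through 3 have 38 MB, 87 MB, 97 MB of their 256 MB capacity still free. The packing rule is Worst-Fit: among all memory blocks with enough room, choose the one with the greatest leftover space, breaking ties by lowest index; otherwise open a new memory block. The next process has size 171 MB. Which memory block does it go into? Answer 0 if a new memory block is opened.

0

No memory block has ≥ 171 MB free, so a new memory block is opened.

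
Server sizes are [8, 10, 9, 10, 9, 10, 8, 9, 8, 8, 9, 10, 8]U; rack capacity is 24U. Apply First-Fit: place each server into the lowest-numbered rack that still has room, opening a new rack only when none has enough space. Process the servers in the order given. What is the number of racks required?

6

Put 8U in rack 1; 16U remain.
Put 10U in rack 1; 6U remain.
Put 9U in rack 2; 15U remain.
Put 10U in rack 2; 5U remain.
Put 9U in rack 3; 15U remain.
Put 10U in rack 3; 5U remain.
Put 8U in rack 4; 16U remain.
Put 9U in rack 4; 7U remain.
Put 8U in rack 5; 16U remain.
Put 8U in rack 5; 8U remain.
Put 9U in rack 6; 15U remain.
Put 10U in rack 6; 5U remain.
Put 8U in rack 5; 0U remain.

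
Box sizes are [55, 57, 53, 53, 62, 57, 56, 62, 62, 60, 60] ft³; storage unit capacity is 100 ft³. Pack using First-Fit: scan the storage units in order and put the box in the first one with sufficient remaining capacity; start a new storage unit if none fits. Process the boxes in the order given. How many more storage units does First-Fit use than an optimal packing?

First-Fit: [55] [57] [53] [53] [62] [57] [56] [62] [62] [60] [60] → 11 storage units.
11 boxes exceed 50 ft³ (half the capacity), and no two of those can share a storage unit, so at least 11 storage units are needed.
So 11 is already optimal.

0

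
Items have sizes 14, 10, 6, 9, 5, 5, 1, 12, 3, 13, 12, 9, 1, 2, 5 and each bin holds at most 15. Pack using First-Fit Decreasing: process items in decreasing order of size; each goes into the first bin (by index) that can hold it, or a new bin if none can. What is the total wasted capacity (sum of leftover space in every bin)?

Sorted descending: 14, 13, 12, 12, 10, 9, 9, 6, 5, 5, 5, 3, 2, 1, 1.
Put 14 in bin 1; 1 remain.
Put 13 in bin 2; 2 remain.
Put 12 in bin 3; 3 remain.
Put 12 in bin 4; 3 remain.
Put 10 in bin 5; 5 remain.
Put 9 in bin 6; 6 remain.
Put 9 in bin 7; 6 remain.
Put 6 in bin 6; 0 remain.
Put 5 in bin 5; 0 remain.
Put 5 in bin 7; 1 remain.
Put 5 in bin 8; 10 remain.
Put 3 in bin 3; 0 remain.
Put 2 in bin 2; 0 remain.
Put 1 in bin 1; 0 remain.
Put 1 in bin 4; 2 remain.
8 bins × 15 = 120; used 107; unused 13.

13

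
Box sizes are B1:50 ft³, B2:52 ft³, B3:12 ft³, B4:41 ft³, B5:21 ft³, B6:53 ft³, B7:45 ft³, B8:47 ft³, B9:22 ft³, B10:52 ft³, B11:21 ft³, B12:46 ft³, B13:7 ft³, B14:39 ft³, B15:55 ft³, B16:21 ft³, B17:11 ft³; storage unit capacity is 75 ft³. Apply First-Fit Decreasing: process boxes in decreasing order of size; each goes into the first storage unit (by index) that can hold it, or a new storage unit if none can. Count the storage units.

10

Sorted descending: 55, 53, 52, 52, 50, 47, 46, 45, 41, 39, 22, 21, 21, 21, 12, 11, 7.
55 ft³ → storage unit 1 (remaining 20 ft³)
53 ft³ → storage unit 2 (remaining 22 ft³)
52 ft³ → storage unit 3 (remaining 23 ft³)
52 ft³ → storage unit 4 (remaining 23 ft³)
50 ft³ → storage unit 5 (remaining 25 ft³)
47 ft³ → storage unit 6 (remaining 28 ft³)
46 ft³ → storage unit 7 (remaining 29 ft³)
45 ft³ → storage unit 8 (remaining 30 ft³)
41 ft³ → storage unit 9 (remaining 34 ft³)
39 ft³ → storage unit 10 (remaining 36 ft³)
22 ft³ → storage unit 2 (remaining 0 ft³)
21 ft³ → storage unit 3 (remaining 2 ft³)
21 ft³ → storage unit 4 (remaining 2 ft³)
21 ft³ → storage unit 5 (remaining 4 ft³)
12 ft³ → storage unit 1 (remaining 8 ft³)
11 ft³ → storage unit 6 (remaining 17 ft³)
7 ft³ → storage unit 1 (remaining 1 ft³)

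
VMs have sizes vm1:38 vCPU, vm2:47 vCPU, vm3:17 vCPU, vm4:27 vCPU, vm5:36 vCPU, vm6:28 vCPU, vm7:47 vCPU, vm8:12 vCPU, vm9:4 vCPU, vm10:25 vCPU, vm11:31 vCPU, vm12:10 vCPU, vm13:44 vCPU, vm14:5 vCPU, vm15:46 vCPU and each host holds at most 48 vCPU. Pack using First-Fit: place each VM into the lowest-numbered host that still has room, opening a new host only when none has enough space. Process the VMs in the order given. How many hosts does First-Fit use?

10 hosts

vm1 (38 vCPU) → host 1 (remaining 10 vCPU)
vm2 (47 vCPU) → host 2 (remaining 1 vCPU)
vm3 (17 vCPU) → host 3 (remaining 31 vCPU)
vm4 (27 vCPU) → host 3 (remaining 4 vCPU)
vm5 (36 vCPU) → host 4 (remaining 12 vCPU)
vm6 (28 vCPU) → host 5 (remaining 20 vCPU)
vm7 (47 vCPU) → host 6 (remaining 1 vCPU)
vm8 (12 vCPU) → host 4 (remaining 0 vCPU)
vm9 (4 vCPU) → host 1 (remaining 6 vCPU)
vm10 (25 vCPU) → host 7 (remaining 23 vCPU)
vm11 (31 vCPU) → host 8 (remaining 17 vCPU)
vm12 (10 vCPU) → host 5 (remaining 10 vCPU)
vm13 (44 vCPU) → host 9 (remaining 4 vCPU)
vm14 (5 vCPU) → host 1 (remaining 1 vCPU)
vm15 (46 vCPU) → host 10 (remaining 2 vCPU)
Final hosts: [38,4,5] [47] [17,27] [36,12] [28,10] [47] [25] [31] [44] [46].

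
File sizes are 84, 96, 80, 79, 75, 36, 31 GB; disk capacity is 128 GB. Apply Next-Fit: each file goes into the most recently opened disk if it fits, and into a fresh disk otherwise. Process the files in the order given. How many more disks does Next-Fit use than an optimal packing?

1

Next-Fit: [84] [96] [80] [79] [75,36] [31] → 6 disks.
5 files exceed 64 GB (half the capacity), and no two of those can share a disk, so at least 5 disks are needed.
An optimal packing achieves that bound: [96,31] [84,36] [80] [79] [75] → 5 disks.
Excess: 6 − 5 = 1.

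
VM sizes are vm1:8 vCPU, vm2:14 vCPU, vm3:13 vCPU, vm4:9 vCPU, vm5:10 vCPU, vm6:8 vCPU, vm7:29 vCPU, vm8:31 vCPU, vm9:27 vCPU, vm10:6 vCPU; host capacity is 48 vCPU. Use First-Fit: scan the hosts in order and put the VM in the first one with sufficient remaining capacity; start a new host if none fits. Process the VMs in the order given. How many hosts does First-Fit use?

Put vm1 (8 vCPU) in host 1; 40 vCPU remain.
Put vm2 (14 vCPU) in host 1; 26 vCPU remain.
Put vm3 (13 vCPU) in host 1; 13 vCPU remain.
Put vm4 (9 vCPU) in host 1; 4 vCPU remain.
Put vm5 (10 vCPU) in host 2; 38 vCPU remain.
Put vm6 (8 vCPU) in host 2; 30 vCPU remain.
Put vm7 (29 vCPU) in host 2; 1 vCPU remain.
Put vm8 (31 vCPU) in host 3; 17 vCPU remain.
Put vm9 (27 vCPU) in host 4; 21 vCPU remain.
Put vm10 (6 vCPU) in host 3; 11 vCPU remain.
Final hosts: [8,14,13,9] [10,8,29] [31,6] [27].

4 hosts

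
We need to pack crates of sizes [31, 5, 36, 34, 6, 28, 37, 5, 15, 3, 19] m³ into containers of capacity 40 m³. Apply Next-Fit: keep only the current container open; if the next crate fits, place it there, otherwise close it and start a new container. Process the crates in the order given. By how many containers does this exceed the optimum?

Next-Fit: [31,5] [36] [34,6] [28] [37] [5,15,3] [19] → 7 containers.
Total size 219 m³; any packing needs at least ⌈219/40⌉ = 6 containers.
An optimal packing achieves that bound: [37,3] [36] [34,6] [31,5] [28,5] [19,15] → 6 containers.
Excess: 7 − 6 = 1.

1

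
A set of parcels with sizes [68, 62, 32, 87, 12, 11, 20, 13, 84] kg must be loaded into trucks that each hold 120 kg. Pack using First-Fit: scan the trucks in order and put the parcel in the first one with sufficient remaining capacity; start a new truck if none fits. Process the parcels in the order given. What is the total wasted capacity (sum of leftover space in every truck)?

91

truck 1: place 68 kg, 52 kg left
truck 2: place 62 kg, 58 kg left
truck 1: place 32 kg, 20 kg left
truck 3: place 87 kg, 33 kg left
truck 1: place 12 kg, 8 kg left
truck 2: place 11 kg, 47 kg left
truck 2: place 20 kg, 27 kg left
truck 2: place 13 kg, 14 kg left
truck 4: place 84 kg, 36 kg left
4 trucks × 120 kg = 480 kg; used 389 kg; unused 91 kg.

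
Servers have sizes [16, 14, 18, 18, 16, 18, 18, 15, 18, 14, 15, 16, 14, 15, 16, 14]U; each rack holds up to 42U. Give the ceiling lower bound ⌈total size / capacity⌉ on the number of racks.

7 racks

Total size = 16 + 14 + 18 + 18 + 16 + 18 + 18 + 15 + 18 + 14 + 15 + 16 + 14 + 15 + 16 + 14 = 255U.
⌈255 / 42⌉ = 7.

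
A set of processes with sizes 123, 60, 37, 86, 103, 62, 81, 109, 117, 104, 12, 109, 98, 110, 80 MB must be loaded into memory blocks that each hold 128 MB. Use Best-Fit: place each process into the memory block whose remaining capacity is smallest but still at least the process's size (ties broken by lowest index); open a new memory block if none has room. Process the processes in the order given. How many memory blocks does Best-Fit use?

memory block 1: place 123 MB, 5 MB left
memory block 2: place 60 MB, 68 MB left
memory block 2: place 37 MB, 31 MB left
memory block 3: place 86 MB, 42 MB left
memory block 4: place 103 MB, 25 MB left
memory block 5: place 62 MB, 66 MB left
memory block 6: place 81 MB, 47 MB left
memory block 7: place 109 MB, 19 MB left
memory block 8: place 117 MB, 11 MB left
memory block 9: place 104 MB, 24 MB left
memory block 7: place 12 MB, 7 MB left
memory block 10: place 109 MB, 19 MB left
memory block 11: place 98 MB, 30 MB left
memory block 12: place 110 MB, 18 MB left
memory block 13: place 80 MB, 48 MB left

13 memory blocks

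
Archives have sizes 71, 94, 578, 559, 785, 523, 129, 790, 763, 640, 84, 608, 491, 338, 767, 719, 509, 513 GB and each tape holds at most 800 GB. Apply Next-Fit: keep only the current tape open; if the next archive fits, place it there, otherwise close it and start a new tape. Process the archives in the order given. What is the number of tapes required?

14 tapes

Put 71 GB in tape 1; 729 GB remain.
Put 94 GB in tape 1; 635 GB remain.
Put 578 GB in tape 1; 57 GB remain.
Put 559 GB in tape 2; 241 GB remain.
Put 785 GB in tape 3; 15 GB remain.
Put 523 GB in tape 4; 277 GB remain.
Put 129 GB in tape 4; 148 GB remain.
Put 790 GB in tape 5; 10 GB remain.
Put 763 GB in tape 6; 37 GB remain.
Put 640 GB in tape 7; 160 GB remain.
Put 84 GB in tape 7; 76 GB remain.
Put 608 GB in tape 8; 192 GB remain.
Put 491 GB in tape 9; 309 GB remain.
Put 338 GB in tape 10; 462 GB remain.
Put 767 GB in tape 11; 33 GB remain.
Put 719 GB in tape 12; 81 GB remain.
Put 509 GB in tape 13; 291 GB remain.
Put 513 GB in tape 14; 287 GB remain.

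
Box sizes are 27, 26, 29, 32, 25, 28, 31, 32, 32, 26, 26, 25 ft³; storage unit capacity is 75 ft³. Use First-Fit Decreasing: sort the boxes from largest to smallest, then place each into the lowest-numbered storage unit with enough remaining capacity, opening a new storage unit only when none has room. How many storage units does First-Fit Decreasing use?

6

Sorted descending: 32, 32, 32, 31, 29, 28, 27, 26, 26, 26, 25, 25.
32 ft³ → storage unit 1 (remaining 43 ft³)
32 ft³ → storage unit 1 (remaining 11 ft³)
32 ft³ → storage unit 2 (remaining 43 ft³)
31 ft³ → storage unit 2 (remaining 12 ft³)
29 ft³ → storage unit 3 (remaining 46 ft³)
28 ft³ → storage unit 3 (remaining 18 ft³)
27 ft³ → storage unit 4 (remaining 48 ft³)
26 ft³ → storage unit 4 (remaining 22 ft³)
26 ft³ → storage unit 5 (remaining 49 ft³)
26 ft³ → storage unit 5 (remaining 23 ft³)
25 ft³ → storage unit 6 (remaining 50 ft³)
25 ft³ → storage unit 6 (remaining 25 ft³)
Final storage units: [32,32] [32,31] [29,28] [27,26] [26,26] [25,25].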